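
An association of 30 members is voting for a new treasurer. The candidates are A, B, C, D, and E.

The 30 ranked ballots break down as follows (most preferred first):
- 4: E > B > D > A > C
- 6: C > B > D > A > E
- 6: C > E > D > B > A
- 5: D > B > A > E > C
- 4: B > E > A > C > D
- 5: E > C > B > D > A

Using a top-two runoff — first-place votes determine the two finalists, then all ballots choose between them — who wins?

Round 1 first-place votes: A 0, B 4, C 12, D 5, E 9. C and E advance.
Runoff: C is ranked above E on 12 ballots, E above C on 18.

E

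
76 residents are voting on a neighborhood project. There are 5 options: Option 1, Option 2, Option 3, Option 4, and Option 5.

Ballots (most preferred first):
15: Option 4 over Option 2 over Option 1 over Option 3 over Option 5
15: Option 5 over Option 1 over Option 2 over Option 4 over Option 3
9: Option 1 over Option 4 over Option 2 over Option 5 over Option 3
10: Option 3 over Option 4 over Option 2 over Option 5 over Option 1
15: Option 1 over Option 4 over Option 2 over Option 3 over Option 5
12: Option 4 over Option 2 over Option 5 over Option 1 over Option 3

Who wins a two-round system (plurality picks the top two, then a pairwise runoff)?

Option 1

Round 1 first-place votes: Option 1 24, Option 2 0, Option 3 10, Option 4 27, Option 5 15. Option 4 and Option 1 advance.
Runoff: Option 4 is ranked above Option 1 on 37 ballots, Option 1 above Option 4 on 39.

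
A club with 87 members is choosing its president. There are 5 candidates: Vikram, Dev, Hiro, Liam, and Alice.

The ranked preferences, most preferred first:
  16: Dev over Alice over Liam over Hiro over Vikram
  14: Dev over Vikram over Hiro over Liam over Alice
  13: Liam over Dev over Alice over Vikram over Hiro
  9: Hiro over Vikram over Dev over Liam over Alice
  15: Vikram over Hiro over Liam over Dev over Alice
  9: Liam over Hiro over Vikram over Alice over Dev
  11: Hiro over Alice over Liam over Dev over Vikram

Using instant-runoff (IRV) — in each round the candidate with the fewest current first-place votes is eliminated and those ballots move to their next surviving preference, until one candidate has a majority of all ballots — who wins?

Round 1: Vikram 15, Dev 30, Hiro 20, Liam 22, Alice 0. Alice eliminated.
Round 2: Vikram 15, Dev 30, Hiro 20, Liam 22. Vikram eliminated.
Round 3: Dev 30, Hiro 35, Liam 22. Liam eliminated.
Round 4: Dev 43, Hiro 44. Hiro has a majority (≥44).

Hiro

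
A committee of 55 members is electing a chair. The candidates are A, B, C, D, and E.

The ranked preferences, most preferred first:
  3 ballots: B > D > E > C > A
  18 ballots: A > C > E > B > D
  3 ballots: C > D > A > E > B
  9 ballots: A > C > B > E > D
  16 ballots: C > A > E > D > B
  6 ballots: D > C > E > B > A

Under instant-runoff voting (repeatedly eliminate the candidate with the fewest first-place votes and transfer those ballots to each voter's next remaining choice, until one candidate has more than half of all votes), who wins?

C

Round 1: A 27, B 3, C 19, D 6, E 0. E eliminated.
Round 2: A 27, B 3, C 19, D 6. B eliminated.
Round 3: A 27, C 19, D 9. D eliminated.
Round 4: A 27, C 28. C has a majority (≥28).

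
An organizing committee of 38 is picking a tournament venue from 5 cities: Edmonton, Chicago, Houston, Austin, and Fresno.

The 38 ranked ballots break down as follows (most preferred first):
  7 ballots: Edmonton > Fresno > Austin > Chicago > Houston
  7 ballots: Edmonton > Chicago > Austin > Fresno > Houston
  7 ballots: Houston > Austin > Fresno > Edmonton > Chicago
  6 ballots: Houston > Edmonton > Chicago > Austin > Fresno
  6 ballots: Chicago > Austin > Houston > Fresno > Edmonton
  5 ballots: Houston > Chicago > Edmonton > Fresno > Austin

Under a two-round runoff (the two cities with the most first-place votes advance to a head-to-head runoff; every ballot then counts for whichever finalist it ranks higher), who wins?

Round 1 first-place votes: Edmonton 14, Chicago 6, Houston 18, Austin 0, Fresno 0. Houston and Edmonton advance.
Runoff: Houston is ranked above Edmonton on 24 ballots, Edmonton above Houston on 14.

Houston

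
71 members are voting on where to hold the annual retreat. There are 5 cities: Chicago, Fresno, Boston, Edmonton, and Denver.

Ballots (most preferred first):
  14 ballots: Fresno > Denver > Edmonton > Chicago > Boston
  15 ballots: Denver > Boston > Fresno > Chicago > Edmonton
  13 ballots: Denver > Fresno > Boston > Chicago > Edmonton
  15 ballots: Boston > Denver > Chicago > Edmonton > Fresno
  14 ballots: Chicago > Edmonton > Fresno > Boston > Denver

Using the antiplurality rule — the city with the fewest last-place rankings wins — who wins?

Last-place votes: Chicago 0, Fresno 15, Boston 14, Edmonton 28, Denver 14.

Chicago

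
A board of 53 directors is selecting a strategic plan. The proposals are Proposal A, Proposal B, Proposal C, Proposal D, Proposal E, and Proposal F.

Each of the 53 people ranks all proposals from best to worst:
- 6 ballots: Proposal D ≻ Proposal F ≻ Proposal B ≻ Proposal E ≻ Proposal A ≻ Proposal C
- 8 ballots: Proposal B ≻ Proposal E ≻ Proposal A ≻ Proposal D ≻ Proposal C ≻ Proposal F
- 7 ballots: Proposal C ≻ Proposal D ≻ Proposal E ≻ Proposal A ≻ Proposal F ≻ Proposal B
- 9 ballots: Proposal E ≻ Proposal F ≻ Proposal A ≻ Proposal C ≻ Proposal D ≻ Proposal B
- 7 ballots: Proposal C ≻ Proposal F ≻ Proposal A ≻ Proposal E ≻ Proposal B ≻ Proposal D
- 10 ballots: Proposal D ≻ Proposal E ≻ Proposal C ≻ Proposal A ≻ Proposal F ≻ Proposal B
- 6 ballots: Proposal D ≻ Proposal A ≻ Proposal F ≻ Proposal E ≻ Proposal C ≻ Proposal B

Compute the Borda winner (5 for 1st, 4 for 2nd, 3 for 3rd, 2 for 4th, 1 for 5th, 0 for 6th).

Proposal A: 6×1 + 8×3 + 7×2 + 9×3 + 7×3 + 10×2 + 6×4 = 136
Proposal B: 6×3 + 8×5 + 7×0 + 9×0 + 7×1 + 10×0 + 6×0 = 65
Proposal C: 6×0 + 8×1 + 7×5 + 9×2 + 7×5 + 10×3 + 6×1 = 132
Proposal D: 6×5 + 8×2 + 7×4 + 9×1 + 7×0 + 10×5 + 6×5 = 163
Proposal E: 6×2 + 8×4 + 7×3 + 9×5 + 7×2 + 10×4 + 6×2 = 176
Proposal F: 6×4 + 8×0 + 7×1 + 9×4 + 7×4 + 10×1 + 6×3 = 123

Proposal E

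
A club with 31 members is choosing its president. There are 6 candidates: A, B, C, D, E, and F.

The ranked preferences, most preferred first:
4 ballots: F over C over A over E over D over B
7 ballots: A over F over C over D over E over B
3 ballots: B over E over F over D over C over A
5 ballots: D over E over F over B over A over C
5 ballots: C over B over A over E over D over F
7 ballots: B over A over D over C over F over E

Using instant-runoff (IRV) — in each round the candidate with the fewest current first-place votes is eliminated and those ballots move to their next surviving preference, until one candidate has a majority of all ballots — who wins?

C

Round 1: A 7, B 10, C 5, D 5, E 0, F 4. E eliminated.
Round 2: A 7, B 10, C 5, D 5, F 4. F eliminated.
Round 3: A 7, B 10, C 9, D 5. D eliminated.
Round 4: A 7, B 15, C 9. A eliminated.
Round 5: B 15, C 16. C has a majority (≥16).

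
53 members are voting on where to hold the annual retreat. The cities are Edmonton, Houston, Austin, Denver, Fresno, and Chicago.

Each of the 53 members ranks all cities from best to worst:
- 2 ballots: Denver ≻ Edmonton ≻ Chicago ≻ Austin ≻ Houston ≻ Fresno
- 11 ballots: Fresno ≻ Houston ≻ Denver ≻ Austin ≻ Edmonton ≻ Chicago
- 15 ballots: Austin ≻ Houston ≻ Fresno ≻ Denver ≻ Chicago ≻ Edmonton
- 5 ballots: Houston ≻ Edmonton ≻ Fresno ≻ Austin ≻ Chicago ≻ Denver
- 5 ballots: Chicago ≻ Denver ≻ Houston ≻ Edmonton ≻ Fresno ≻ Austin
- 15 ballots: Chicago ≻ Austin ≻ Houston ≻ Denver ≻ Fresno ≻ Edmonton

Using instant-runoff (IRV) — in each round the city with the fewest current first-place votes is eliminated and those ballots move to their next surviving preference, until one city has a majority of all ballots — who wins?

Fresno

Round 1: Edmonton 0, Houston 5, Austin 15, Denver 2, Fresno 11, Chicago 20. Edmonton eliminated.
Round 2: Houston 5, Austin 15, Denver 2, Fresno 11, Chicago 20. Denver eliminated.
Round 3: Houston 5, Austin 15, Fresno 11, Chicago 22. Houston eliminated.
Round 4: Austin 15, Fresno 16, Chicago 22. Austin eliminated.
Round 5: Fresno 31, Chicago 22. Fresno has a majority (≥27).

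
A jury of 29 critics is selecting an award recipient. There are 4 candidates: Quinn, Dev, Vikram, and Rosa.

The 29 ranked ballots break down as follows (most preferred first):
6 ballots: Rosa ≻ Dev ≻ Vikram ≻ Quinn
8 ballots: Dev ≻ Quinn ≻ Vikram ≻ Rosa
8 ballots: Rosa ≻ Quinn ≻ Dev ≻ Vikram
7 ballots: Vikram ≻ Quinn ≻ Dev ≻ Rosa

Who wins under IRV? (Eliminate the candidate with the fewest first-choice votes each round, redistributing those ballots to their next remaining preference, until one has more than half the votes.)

Round 1: Quinn 0, Dev 8, Vikram 7, Rosa 14. Quinn eliminated.
Round 2: Dev 8, Vikram 7, Rosa 14. Vikram eliminated.
Round 3: Dev 15, Rosa 14. Dev has a majority (≥15).

Dev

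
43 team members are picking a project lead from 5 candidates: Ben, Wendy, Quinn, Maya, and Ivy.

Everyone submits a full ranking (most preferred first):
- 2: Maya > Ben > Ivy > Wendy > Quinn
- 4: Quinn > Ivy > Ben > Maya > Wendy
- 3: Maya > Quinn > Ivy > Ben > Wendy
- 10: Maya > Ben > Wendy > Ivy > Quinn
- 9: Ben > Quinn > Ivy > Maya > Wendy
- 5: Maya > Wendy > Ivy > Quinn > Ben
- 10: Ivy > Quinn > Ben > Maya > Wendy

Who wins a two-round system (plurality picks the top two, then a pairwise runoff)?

Ivy

Round 1 first-place votes: Ben 9, Wendy 0, Quinn 4, Maya 20, Ivy 10. Maya and Ivy advance.
Runoff: Maya is ranked above Ivy on 20 ballots, Ivy above Maya on 23.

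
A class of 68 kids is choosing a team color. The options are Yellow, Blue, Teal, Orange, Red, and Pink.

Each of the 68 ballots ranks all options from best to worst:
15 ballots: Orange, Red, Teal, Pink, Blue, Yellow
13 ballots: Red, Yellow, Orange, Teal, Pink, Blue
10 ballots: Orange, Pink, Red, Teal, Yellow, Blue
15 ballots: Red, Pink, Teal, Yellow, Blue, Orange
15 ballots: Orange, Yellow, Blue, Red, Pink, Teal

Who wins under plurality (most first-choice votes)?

First-place votes: Yellow 0, Blue 0, Teal 0, Orange 40, Red 28, Pink 0.

Orange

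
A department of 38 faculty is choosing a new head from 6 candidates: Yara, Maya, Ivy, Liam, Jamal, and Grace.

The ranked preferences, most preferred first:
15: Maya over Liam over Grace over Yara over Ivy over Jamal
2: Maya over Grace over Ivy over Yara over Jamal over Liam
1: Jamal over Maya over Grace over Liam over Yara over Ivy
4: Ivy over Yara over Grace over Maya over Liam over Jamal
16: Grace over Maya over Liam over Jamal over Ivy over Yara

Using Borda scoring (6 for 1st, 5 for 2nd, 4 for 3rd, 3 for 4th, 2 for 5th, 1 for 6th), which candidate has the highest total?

Maya

Yara: 15×3 + 2×3 + 1×2 + 4×5 + 16×1 = 89
Maya: 15×6 + 2×6 + 1×5 + 4×3 + 16×5 = 199
Ivy: 15×2 + 2×4 + 1×1 + 4×6 + 16×2 = 95
Liam: 15×5 + 2×1 + 1×3 + 4×2 + 16×4 = 152
Jamal: 15×1 + 2×2 + 1×6 + 4×1 + 16×3 = 77
Grace: 15×4 + 2×5 + 1×4 + 4×4 + 16×6 = 186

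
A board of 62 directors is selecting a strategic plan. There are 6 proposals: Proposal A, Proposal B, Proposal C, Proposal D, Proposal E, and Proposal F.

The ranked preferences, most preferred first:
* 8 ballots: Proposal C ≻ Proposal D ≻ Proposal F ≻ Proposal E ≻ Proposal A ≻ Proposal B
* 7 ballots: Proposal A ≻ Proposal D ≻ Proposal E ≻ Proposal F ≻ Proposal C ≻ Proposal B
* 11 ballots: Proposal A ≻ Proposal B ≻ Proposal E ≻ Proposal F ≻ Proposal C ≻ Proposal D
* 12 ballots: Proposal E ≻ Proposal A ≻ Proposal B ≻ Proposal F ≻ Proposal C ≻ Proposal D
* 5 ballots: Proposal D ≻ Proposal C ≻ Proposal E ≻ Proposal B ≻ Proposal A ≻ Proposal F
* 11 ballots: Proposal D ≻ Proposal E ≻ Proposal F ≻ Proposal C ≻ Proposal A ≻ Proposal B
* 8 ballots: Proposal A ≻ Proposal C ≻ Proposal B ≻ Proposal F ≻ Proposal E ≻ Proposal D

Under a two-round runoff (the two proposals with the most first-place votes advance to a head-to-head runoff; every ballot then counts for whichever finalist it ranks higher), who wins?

Proposal A

Round 1 first-place votes: Proposal A 26, Proposal B 0, Proposal C 8, Proposal D 16, Proposal E 12, Proposal F 0. Proposal A and Proposal D advance.
Runoff: Proposal A is ranked above Proposal D on 38 ballots, Proposal D above Proposal A on 24.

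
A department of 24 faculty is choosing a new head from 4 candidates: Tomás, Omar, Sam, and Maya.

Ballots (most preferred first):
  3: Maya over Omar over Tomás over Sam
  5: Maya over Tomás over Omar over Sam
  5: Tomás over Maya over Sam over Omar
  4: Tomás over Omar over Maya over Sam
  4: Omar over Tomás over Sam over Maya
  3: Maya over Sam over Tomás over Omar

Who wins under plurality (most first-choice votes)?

First-place votes: Tomás 9, Omar 4, Sam 0, Maya 11.

Maya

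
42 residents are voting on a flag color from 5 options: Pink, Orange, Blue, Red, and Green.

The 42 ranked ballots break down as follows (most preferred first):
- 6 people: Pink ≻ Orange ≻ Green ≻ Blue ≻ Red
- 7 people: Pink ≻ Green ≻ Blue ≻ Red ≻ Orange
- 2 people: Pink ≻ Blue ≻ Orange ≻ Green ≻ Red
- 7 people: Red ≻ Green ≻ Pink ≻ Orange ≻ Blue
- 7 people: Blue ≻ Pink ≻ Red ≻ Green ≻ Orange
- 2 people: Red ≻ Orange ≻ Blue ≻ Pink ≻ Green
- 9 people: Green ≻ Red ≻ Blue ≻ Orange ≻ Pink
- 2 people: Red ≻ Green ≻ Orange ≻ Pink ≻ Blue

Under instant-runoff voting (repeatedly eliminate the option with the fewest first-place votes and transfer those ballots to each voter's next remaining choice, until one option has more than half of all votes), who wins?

Pink

Round 1: Pink 15, Orange 0, Blue 7, Red 11, Green 9. Orange eliminated.
Round 2: Pink 15, Blue 7, Red 11, Green 9. Blue eliminated.
Round 3: Pink 22, Red 11, Green 9. Pink has a majority (≥22).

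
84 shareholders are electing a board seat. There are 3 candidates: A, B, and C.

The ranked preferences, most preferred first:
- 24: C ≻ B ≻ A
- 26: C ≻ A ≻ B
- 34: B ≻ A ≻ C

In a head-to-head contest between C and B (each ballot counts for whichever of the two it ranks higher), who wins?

C

C is ranked above B on 50 ballots; B above C on 34.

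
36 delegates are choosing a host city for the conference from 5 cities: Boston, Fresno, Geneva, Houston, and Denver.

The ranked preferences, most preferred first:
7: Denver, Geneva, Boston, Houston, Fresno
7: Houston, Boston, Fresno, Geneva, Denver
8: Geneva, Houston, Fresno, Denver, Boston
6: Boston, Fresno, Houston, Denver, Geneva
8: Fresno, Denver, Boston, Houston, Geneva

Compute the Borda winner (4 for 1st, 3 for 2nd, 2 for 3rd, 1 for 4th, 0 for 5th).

Fresno

Boston: 7×2 + 7×3 + 8×0 + 6×4 + 8×2 = 75
Fresno: 7×0 + 7×2 + 8×2 + 6×3 + 8×4 = 80
Geneva: 7×3 + 7×1 + 8×4 + 6×0 + 8×0 = 60
Houston: 7×1 + 7×4 + 8×3 + 6×2 + 8×1 = 79
Denver: 7×4 + 7×0 + 8×1 + 6×1 + 8×3 = 66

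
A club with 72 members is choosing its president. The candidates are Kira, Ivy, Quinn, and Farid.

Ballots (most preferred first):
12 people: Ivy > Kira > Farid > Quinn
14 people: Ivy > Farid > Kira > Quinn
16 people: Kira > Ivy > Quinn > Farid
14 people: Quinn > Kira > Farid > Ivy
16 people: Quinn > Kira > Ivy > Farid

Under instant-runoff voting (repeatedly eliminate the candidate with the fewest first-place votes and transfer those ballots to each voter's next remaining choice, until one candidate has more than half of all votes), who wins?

Ivy

Round 1: Kira 16, Ivy 26, Quinn 30, Farid 0. Farid eliminated.
Round 2: Kira 16, Ivy 26, Quinn 30. Kira eliminated.
Round 3: Ivy 42, Quinn 30. Ivy has a majority (≥37).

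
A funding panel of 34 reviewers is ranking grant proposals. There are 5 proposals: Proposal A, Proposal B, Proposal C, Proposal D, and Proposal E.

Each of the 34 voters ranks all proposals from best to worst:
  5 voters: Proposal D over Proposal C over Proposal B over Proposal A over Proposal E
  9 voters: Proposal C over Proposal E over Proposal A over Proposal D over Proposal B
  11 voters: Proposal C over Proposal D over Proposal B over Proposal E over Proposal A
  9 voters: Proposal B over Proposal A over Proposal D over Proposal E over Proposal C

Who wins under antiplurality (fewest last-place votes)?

Proposal D

Last-place votes: Proposal A 11, Proposal B 9, Proposal C 9, Proposal D 0, Proposal E 5.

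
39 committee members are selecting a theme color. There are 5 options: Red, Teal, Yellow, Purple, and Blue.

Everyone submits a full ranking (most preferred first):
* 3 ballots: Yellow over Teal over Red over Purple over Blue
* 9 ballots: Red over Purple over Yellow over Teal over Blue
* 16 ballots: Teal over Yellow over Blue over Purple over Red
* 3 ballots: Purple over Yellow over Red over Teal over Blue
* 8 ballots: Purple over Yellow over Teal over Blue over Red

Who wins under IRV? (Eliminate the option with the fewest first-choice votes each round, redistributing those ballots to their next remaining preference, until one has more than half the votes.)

Round 1: Red 9, Teal 16, Yellow 3, Purple 11, Blue 0. Blue eliminated.
Round 2: Red 9, Teal 16, Yellow 3, Purple 11. Yellow eliminated.
Round 3: Red 9, Teal 19, Purple 11. Red eliminated.
Round 4: Teal 19, Purple 20. Purple has a majority (≥20).

Purple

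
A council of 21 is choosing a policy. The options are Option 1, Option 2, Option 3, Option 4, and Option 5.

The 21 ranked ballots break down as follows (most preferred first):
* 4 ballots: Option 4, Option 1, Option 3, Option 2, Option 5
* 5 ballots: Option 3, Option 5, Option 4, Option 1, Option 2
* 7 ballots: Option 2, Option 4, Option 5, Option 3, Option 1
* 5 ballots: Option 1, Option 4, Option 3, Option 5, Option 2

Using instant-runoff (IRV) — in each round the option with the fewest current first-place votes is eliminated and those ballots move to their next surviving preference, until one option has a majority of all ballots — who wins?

Round 1: Option 1 5, Option 2 7, Option 3 5, Option 4 4, Option 5 0. Option 5 eliminated.
Round 2: Option 1 5, Option 2 7, Option 3 5, Option 4 4. Option 4 eliminated.
Round 3: Option 1 9, Option 2 7, Option 3 5. Option 3 eliminated.
Round 4: Option 1 14, Option 2 7. Option 1 has a majority (≥11).

Option 1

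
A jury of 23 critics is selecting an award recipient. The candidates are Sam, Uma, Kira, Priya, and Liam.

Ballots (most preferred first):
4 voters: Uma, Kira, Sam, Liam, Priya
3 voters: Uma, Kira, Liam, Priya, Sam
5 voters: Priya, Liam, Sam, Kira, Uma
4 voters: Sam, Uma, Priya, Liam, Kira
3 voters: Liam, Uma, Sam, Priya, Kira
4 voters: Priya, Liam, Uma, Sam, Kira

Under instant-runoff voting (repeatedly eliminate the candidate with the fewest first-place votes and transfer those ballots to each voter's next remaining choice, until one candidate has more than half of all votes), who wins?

Round 1: Sam 4, Uma 7, Kira 0, Priya 9, Liam 3. Kira eliminated.
Round 2: Sam 4, Uma 7, Priya 9, Liam 3. Liam eliminated.
Round 3: Sam 4, Uma 10, Priya 9. Sam eliminated.
Round 4: Uma 14, Priya 9. Uma has a majority (≥12).

Uma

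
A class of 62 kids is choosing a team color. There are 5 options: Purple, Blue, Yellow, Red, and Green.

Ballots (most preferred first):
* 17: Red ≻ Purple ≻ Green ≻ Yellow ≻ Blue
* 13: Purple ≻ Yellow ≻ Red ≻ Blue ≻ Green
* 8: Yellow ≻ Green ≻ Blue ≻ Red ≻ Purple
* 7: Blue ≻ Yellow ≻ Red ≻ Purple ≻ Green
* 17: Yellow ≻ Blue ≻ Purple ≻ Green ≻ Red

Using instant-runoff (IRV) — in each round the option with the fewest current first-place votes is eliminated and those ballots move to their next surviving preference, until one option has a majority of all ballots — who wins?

Round 1: Purple 13, Blue 7, Yellow 25, Red 17, Green 0. Green eliminated.
Round 2: Purple 13, Blue 7, Yellow 25, Red 17. Blue eliminated.
Round 3: Purple 13, Yellow 32, Red 17. Yellow has a majority (≥32).

Yellow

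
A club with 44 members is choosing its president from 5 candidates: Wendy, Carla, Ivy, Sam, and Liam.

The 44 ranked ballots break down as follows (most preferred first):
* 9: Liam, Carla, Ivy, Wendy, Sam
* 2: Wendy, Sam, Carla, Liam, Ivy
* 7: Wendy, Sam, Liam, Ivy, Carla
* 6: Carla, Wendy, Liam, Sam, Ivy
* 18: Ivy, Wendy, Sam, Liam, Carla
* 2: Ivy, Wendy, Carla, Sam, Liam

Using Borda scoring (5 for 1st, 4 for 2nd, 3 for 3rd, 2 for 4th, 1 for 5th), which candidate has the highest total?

Wendy

Wendy: 9×2 + 2×5 + 7×5 + 6×4 + 18×4 + 2×4 = 167
Carla: 9×4 + 2×3 + 7×1 + 6×5 + 18×1 + 2×3 = 103
Ivy: 9×3 + 2×1 + 7×2 + 6×1 + 18×5 + 2×5 = 149
Sam: 9×1 + 2×4 + 7×4 + 6×2 + 18×3 + 2×2 = 115
Liam: 9×5 + 2×2 + 7×3 + 6×3 + 18×2 + 2×1 = 126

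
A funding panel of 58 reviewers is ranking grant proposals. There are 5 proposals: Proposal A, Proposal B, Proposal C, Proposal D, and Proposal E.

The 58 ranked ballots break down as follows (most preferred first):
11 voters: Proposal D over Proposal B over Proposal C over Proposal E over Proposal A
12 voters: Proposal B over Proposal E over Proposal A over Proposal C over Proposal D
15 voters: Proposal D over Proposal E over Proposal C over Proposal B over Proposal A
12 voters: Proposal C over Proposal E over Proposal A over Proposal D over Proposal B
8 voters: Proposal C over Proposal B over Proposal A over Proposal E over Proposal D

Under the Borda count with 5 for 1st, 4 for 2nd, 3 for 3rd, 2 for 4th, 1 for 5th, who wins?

Proposal C

Proposal A: 11×1 + 12×3 + 15×1 + 12×3 + 8×3 = 122
Proposal B: 11×4 + 12×5 + 15×2 + 12×1 + 8×4 = 178
Proposal C: 11×3 + 12×2 + 15×3 + 12×5 + 8×5 = 202
Proposal D: 11×5 + 12×1 + 15×5 + 12×2 + 8×1 = 174
Proposal E: 11×2 + 12×4 + 15×4 + 12×4 + 8×2 = 194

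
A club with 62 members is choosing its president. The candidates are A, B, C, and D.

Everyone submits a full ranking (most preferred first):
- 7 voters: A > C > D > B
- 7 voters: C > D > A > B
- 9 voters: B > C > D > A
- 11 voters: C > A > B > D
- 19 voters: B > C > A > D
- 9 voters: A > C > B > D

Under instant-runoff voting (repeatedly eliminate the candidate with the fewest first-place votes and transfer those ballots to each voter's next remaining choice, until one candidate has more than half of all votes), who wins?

Round 1: A 16, B 28, C 18, D 0. D eliminated.
Round 2: A 16, B 28, C 18. A eliminated.
Round 3: B 28, C 34. C has a majority (≥32).

C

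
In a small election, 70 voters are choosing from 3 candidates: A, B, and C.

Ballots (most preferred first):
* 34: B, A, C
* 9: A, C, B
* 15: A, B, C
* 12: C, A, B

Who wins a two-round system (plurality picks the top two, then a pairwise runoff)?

A

Round 1 first-place votes: A 24, B 34, C 12. B and A advance.
Runoff: B is ranked above A on 34 ballots, A above B on 36.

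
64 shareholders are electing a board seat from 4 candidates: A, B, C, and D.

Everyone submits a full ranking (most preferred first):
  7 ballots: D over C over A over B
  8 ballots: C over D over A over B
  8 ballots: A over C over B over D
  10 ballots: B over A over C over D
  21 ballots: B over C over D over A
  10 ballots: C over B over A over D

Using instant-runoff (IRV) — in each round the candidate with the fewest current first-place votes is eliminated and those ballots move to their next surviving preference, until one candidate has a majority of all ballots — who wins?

Round 1: A 8, B 31, C 18, D 7. D eliminated.
Round 2: A 8, B 31, C 25. A eliminated.
Round 3: B 31, C 33. C has a majority (≥33).

C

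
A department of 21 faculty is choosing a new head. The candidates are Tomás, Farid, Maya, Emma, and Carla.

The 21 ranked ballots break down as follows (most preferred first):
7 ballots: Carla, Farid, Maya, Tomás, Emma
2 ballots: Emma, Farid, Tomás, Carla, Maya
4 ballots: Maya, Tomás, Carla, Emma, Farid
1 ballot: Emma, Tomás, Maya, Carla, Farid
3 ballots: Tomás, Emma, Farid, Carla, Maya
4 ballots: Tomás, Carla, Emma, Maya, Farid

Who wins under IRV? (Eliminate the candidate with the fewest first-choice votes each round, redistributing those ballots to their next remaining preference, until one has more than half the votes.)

Round 1: Tomás 7, Farid 0, Maya 4, Emma 3, Carla 7. Farid eliminated.
Round 2: Tomás 7, Maya 4, Emma 3, Carla 7. Emma eliminated.
Round 3: Tomás 10, Maya 4, Carla 7. Maya eliminated.
Round 4: Tomás 14, Carla 7. Tomás has a majority (≥11).

Tomás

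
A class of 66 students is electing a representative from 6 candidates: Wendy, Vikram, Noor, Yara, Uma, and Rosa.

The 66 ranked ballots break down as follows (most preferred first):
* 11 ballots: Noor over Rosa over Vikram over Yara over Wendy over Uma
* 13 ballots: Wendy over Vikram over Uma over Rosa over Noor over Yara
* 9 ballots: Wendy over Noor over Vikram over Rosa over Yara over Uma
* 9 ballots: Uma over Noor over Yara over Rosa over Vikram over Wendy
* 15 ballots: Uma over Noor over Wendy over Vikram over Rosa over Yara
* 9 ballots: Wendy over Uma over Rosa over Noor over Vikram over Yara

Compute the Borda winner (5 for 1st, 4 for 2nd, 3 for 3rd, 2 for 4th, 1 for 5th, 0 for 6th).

Wendy: 11×1 + 13×5 + 9×5 + 9×0 + 15×3 + 9×5 = 211
Vikram: 11×3 + 13×4 + 9×3 + 9×1 + 15×2 + 9×1 = 160
Noor: 11×5 + 13×1 + 9×4 + 9×4 + 15×4 + 9×2 = 218
Yara: 11×2 + 13×0 + 9×1 + 9×3 + 15×0 + 9×0 = 58
Uma: 11×0 + 13×3 + 9×0 + 9×5 + 15×5 + 9×4 = 195
Rosa: 11×4 + 13×2 + 9×2 + 9×2 + 15×1 + 9×3 = 148

Noor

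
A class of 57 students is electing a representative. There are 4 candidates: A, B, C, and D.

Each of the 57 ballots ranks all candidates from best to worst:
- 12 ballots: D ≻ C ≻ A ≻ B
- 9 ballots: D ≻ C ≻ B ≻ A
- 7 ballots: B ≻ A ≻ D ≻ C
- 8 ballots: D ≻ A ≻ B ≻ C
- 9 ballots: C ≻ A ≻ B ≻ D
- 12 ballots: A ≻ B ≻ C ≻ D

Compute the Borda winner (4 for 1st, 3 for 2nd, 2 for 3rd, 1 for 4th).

A

A: 12×2 + 9×1 + 7×3 + 8×3 + 9×3 + 12×4 = 153
B: 12×1 + 9×2 + 7×4 + 8×2 + 9×2 + 12×3 = 128
C: 12×3 + 9×3 + 7×1 + 8×1 + 9×4 + 12×2 = 138
D: 12×4 + 9×4 + 7×2 + 8×4 + 9×1 + 12×1 = 151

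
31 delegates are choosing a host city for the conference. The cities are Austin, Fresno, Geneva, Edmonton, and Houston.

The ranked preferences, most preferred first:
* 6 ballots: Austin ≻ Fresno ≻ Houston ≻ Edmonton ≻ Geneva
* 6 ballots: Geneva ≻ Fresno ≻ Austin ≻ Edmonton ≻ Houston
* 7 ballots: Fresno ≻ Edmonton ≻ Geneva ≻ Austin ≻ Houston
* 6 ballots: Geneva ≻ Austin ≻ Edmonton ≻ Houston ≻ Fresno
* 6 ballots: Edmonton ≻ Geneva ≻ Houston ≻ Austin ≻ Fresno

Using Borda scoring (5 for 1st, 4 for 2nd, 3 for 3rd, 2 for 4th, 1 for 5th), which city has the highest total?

Austin: 6×5 + 6×3 + 7×2 + 6×4 + 6×2 = 98
Fresno: 6×4 + 6×4 + 7×5 + 6×1 + 6×1 = 95
Geneva: 6×1 + 6×5 + 7×3 + 6×5 + 6×4 = 111
Edmonton: 6×2 + 6×2 + 7×4 + 6×3 + 6×5 = 100
Houston: 6×3 + 6×1 + 7×1 + 6×2 + 6×3 = 61

Geneva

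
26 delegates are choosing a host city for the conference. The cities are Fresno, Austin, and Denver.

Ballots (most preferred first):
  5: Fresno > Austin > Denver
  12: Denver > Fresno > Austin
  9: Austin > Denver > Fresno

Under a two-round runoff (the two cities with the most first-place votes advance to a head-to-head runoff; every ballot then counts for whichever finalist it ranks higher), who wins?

Round 1 first-place votes: Fresno 5, Austin 9, Denver 12. Denver and Austin advance.
Runoff: Denver is ranked above Austin on 12 ballots, Austin above Denver on 14.

Austin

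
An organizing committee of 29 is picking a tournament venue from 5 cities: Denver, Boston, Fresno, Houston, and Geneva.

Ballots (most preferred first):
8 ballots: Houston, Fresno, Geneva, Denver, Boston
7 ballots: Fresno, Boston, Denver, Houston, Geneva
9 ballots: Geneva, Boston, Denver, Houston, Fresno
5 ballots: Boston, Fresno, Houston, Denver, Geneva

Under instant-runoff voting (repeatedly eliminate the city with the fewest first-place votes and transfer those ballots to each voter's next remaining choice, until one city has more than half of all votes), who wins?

Round 1: Denver 0, Boston 5, Fresno 7, Houston 8, Geneva 9. Denver eliminated.
Round 2: Boston 5, Fresno 7, Houston 8, Geneva 9. Boston eliminated.
Round 3: Fresno 12, Houston 8, Geneva 9. Houston eliminated.
Round 4: Fresno 20, Geneva 9. Fresno has a majority (≥15).

Fresno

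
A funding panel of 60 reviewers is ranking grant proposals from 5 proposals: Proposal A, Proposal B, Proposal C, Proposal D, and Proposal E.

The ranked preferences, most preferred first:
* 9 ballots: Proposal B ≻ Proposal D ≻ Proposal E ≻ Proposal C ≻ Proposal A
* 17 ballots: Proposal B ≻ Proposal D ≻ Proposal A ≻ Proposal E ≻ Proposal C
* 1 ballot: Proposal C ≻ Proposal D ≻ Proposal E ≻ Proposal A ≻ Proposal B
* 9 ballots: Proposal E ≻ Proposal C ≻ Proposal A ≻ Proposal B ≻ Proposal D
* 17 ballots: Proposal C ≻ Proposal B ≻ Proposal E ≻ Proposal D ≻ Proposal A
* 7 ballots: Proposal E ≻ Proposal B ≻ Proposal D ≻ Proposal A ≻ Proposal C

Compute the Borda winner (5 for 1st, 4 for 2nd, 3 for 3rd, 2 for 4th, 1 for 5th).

Proposal A: 9×1 + 17×3 + 1×2 + 9×3 + 17×1 + 7×2 = 120
Proposal B: 9×5 + 17×5 + 1×1 + 9×2 + 17×4 + 7×4 = 245
Proposal C: 9×2 + 17×1 + 1×5 + 9×4 + 17×5 + 7×1 = 168
Proposal D: 9×4 + 17×4 + 1×4 + 9×1 + 17×2 + 7×3 = 172
Proposal E: 9×3 + 17×2 + 1×3 + 9×5 + 17×3 + 7×5 = 195

Proposal B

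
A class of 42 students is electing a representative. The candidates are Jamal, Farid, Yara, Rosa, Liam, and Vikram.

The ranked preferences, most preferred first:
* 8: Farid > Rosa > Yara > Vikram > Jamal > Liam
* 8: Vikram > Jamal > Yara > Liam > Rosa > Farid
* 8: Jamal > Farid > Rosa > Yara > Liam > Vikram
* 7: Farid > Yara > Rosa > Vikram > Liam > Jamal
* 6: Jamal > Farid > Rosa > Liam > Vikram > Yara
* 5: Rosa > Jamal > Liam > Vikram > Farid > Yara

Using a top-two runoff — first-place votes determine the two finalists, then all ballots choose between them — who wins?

Round 1 first-place votes: Jamal 14, Farid 15, Yara 0, Rosa 5, Liam 0, Vikram 8. Farid and Jamal advance.
Runoff: Farid is ranked above Jamal on 15 ballots, Jamal above Farid on 27.

Jamal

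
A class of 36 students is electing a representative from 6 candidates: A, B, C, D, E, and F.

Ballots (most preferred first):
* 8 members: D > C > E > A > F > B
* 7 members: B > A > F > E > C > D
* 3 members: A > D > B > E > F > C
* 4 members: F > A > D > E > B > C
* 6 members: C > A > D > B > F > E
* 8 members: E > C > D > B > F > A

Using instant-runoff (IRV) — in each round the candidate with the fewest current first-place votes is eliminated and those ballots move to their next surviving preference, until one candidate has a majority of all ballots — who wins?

D

Round 1: A 3, B 7, C 6, D 8, E 8, F 4. A eliminated.
Round 2: B 7, C 6, D 11, E 8, F 4. F eliminated.
Round 3: B 7, C 6, D 15, E 8. C eliminated.
Round 4: B 7, D 21, E 8. D has a majority (≥19).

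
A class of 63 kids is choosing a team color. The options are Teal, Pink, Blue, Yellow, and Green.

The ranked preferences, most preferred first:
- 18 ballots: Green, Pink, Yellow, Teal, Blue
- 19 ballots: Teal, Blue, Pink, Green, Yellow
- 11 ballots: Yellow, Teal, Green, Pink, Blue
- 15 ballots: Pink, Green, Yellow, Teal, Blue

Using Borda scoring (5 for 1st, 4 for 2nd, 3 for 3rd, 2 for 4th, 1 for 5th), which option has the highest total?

Teal: 18×2 + 19×5 + 11×4 + 15×2 = 205
Pink: 18×4 + 19×3 + 11×2 + 15×5 = 226
Blue: 18×1 + 19×4 + 11×1 + 15×1 = 120
Yellow: 18×3 + 19×1 + 11×5 + 15×3 = 173
Green: 18×5 + 19×2 + 11×3 + 15×4 = 221

Pink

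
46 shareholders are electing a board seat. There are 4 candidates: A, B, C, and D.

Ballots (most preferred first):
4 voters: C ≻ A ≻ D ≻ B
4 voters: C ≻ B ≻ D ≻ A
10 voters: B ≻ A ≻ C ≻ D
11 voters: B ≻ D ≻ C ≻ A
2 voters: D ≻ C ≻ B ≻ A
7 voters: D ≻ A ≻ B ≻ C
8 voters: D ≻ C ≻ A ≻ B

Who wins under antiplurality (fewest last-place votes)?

Last-place votes: A 17, B 12, C 7, D 10.

C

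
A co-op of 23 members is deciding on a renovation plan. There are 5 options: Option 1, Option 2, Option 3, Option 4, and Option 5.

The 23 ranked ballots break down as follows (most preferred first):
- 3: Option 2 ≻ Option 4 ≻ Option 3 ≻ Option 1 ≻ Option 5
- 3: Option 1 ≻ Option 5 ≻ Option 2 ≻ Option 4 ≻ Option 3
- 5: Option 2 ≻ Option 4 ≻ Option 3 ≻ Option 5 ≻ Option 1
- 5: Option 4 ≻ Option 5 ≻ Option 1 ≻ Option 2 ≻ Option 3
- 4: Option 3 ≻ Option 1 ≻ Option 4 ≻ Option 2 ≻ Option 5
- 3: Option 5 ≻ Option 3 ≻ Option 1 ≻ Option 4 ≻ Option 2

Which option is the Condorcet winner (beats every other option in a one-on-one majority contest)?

Option 4 vs Option 1: 13–10
Option 4 vs Option 2: 12–11
Option 4 vs Option 3: 16–7
Option 4 vs Option 5: 17–6
Option 4 beats every other option.

Option 4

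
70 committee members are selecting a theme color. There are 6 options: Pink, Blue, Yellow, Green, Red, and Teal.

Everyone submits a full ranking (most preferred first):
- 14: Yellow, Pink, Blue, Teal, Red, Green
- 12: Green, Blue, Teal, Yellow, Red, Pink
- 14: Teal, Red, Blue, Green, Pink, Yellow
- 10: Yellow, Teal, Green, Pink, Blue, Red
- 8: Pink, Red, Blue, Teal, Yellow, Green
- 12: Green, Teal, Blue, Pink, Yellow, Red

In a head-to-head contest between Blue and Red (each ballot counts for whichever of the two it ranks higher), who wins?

Blue

Blue is ranked above Red on 48 ballots; Red above Blue on 22.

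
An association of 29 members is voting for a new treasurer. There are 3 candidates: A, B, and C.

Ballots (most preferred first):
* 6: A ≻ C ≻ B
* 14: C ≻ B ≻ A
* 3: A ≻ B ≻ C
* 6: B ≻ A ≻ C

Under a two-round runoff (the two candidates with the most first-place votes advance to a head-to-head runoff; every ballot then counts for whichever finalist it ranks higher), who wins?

Round 1 first-place votes: A 9, B 6, C 14. C and A advance.
Runoff: C is ranked above A on 14 ballots, A above C on 15.

A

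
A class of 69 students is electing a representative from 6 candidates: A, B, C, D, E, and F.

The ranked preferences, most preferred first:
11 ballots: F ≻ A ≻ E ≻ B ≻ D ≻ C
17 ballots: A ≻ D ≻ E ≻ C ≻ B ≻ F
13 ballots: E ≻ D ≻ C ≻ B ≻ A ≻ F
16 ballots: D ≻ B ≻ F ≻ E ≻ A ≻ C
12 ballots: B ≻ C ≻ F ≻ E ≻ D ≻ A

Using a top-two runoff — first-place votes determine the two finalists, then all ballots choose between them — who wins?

Round 1 first-place votes: A 17, B 12, C 0, D 16, E 13, F 11. A and D advance.
Runoff: A is ranked above D on 28 ballots, D above A on 41.

D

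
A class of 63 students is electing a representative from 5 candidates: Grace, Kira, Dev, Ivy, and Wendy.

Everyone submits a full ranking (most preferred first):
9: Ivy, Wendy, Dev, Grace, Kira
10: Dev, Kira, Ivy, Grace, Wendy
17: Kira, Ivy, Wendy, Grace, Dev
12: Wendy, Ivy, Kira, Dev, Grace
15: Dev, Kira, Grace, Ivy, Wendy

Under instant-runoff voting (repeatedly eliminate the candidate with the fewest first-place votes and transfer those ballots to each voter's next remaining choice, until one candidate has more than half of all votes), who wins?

Round 1: Grace 0, Kira 17, Dev 25, Ivy 9, Wendy 12. Grace eliminated.
Round 2: Kira 17, Dev 25, Ivy 9, Wendy 12. Ivy eliminated.
Round 3: Kira 17, Dev 25, Wendy 21. Kira eliminated.
Round 4: Dev 25, Wendy 38. Wendy has a majority (≥32).

Wendy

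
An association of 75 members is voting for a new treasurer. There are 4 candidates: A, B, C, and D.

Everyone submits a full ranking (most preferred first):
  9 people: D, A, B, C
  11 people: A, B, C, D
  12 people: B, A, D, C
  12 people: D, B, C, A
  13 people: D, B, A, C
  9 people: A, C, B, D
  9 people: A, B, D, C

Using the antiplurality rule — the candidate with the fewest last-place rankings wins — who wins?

Last-place votes: A 12, B 0, C 43, D 20.

B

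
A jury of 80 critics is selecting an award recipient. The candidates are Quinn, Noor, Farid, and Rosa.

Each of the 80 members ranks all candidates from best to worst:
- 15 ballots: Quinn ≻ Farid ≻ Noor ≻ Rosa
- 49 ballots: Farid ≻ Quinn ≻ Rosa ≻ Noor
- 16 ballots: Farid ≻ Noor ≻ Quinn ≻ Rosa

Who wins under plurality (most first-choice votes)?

First-place votes: Quinn 15, Noor 0, Farid 65, Rosa 0.

Farid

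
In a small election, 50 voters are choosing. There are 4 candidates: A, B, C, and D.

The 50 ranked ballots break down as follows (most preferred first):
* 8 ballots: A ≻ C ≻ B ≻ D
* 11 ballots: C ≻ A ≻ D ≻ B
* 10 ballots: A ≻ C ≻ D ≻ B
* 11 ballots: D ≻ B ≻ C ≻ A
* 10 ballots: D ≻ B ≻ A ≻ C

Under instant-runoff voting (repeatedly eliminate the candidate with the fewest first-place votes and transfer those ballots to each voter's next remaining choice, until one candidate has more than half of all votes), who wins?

A

Round 1: A 18, B 0, C 11, D 21. B eliminated.
Round 2: A 18, C 11, D 21. C eliminated.
Round 3: A 29, D 21. A has a majority (≥26).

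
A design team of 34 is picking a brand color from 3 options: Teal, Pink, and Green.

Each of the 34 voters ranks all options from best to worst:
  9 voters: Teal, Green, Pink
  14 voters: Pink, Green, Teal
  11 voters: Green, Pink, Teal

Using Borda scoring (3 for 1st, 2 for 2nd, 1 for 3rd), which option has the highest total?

Teal: 9×3 + 14×1 + 11×1 = 52
Pink: 9×1 + 14×3 + 11×2 = 73
Green: 9×2 + 14×2 + 11×3 = 79

Green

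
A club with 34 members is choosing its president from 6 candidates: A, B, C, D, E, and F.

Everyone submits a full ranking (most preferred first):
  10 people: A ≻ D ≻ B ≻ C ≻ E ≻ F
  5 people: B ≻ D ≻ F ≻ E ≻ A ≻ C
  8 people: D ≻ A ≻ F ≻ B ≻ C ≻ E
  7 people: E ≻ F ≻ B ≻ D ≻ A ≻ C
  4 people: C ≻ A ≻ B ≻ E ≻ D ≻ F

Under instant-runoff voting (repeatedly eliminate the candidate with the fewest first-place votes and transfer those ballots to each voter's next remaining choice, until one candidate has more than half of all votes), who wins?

D

Round 1: A 10, B 5, C 4, D 8, E 7, F 0. F eliminated.
Round 2: A 10, B 5, C 4, D 8, E 7. C eliminated.
Round 3: A 14, B 5, D 8, E 7. B eliminated.
Round 4: A 14, D 13, E 7. E eliminated.
Round 5: A 14, D 20. D has a majority (≥18).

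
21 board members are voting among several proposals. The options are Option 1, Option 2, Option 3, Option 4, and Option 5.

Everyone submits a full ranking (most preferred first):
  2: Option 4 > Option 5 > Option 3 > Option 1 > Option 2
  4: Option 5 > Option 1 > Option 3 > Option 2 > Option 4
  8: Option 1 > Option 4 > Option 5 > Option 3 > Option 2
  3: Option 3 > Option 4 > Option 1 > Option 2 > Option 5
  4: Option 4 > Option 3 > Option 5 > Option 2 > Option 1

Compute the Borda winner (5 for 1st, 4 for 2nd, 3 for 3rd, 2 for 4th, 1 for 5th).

Option 1: 2×2 + 4×4 + 8×5 + 3×3 + 4×1 = 73
Option 2: 2×1 + 4×2 + 8×1 + 3×2 + 4×2 = 32
Option 3: 2×3 + 4×3 + 8×2 + 3×5 + 4×4 = 65
Option 4: 2×5 + 4×1 + 8×4 + 3×4 + 4×5 = 78
Option 5: 2×4 + 4×5 + 8×3 + 3×1 + 4×3 = 67

Option 4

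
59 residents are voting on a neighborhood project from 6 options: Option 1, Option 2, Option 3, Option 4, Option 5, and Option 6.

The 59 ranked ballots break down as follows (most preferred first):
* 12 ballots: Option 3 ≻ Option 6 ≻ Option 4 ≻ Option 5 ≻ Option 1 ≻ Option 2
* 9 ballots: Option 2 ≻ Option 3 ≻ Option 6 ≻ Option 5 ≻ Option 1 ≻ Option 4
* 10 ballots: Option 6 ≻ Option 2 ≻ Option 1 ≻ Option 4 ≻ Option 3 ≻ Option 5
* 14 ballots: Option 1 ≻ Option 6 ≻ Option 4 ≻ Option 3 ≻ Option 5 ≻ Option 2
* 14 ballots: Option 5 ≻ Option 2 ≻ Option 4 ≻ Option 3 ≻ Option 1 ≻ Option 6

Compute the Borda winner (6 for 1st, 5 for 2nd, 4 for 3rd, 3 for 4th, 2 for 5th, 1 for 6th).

Option 1: 12×2 + 9×2 + 10×4 + 14×6 + 14×2 = 194
Option 2: 12×1 + 9×6 + 10×5 + 14×1 + 14×5 = 200
Option 3: 12×6 + 9×5 + 10×2 + 14×3 + 14×3 = 221
Option 4: 12×4 + 9×1 + 10×3 + 14×4 + 14×4 = 199
Option 5: 12×3 + 9×3 + 10×1 + 14×2 + 14×6 = 185
Option 6: 12×5 + 9×4 + 10×6 + 14×5 + 14×1 = 240

Option 6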